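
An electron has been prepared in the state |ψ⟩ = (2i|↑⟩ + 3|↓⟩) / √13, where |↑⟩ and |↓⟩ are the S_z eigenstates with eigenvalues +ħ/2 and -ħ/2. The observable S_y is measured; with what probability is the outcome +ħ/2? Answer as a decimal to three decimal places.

|+y⟩ = (|↑⟩ + i|↓⟩)/√2, so ⟨+y|ψ⟩ = (-i) / (√2·√13).
P = |-i|² / 26 = 1/26.

0.038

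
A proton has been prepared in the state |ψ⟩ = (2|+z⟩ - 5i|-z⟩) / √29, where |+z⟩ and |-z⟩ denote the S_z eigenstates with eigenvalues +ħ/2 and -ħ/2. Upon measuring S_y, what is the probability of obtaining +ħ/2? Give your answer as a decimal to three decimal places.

|+y⟩ = (|+z⟩ + i|-z⟩)/√2, so ⟨+y|ψ⟩ = (-3) / (√2·√29).
P = |-3|² / 58 = 9/58.

0.155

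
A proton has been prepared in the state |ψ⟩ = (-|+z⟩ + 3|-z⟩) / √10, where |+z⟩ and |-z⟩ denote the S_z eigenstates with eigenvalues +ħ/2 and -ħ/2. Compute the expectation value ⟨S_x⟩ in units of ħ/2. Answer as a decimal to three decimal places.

⟨σ_x⟩ = 2 Re(a* b)/(|a|²+|b|²) with a = -1, b = 3.
a* b = -3, so ⟨σ_x⟩ = -6/10.
⟨S_x⟩ = (ħ/2)·⟨σ_x⟩.

-0.600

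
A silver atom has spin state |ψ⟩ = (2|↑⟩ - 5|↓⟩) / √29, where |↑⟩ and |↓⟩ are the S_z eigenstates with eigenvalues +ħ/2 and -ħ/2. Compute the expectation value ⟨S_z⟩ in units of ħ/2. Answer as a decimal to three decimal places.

-0.724

⟨σ_z⟩ = |a|² - |b|² divided by |a|²+|b|², with a, b the |↑⟩, |↓⟩ amplitudes.
= (4 - 25)/29 = -21/29.
⟨S_z⟩ = (ħ/2)·⟨σ_z⟩.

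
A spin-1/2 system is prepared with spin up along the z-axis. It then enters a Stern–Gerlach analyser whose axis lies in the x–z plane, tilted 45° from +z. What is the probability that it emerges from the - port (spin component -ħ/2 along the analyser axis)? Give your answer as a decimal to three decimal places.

For spin-½, the probability of finding spin-up along an axis at angle θ to the initial spin direction is cos²(θ/2); spin-down is sin²(θ/2).
θ = 45°, so P = sin²(22.5°) ≈ 0.146.

0.146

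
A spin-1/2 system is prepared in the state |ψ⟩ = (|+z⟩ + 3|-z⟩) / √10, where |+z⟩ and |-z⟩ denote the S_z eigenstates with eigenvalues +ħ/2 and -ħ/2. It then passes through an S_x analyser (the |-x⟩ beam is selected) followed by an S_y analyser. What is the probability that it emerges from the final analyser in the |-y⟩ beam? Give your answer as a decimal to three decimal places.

0.100

First analyser (S_x): P(|-x⟩) = |⟨-x|ψ⟩|² = 4/20.
After stage 1 the state is |-x⟩; P(|-y⟩) = |⟨-y|-x⟩|² = 1/2.
Joint probability = 4/20 × 1/2 = 0.100.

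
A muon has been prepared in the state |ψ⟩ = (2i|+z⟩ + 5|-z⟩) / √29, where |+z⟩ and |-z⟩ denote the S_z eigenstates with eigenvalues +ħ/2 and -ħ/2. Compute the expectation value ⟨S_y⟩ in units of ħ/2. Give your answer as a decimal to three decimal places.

-0.690

⟨σ_y⟩ = 2 Im(a* b)/(|a|²+|b|²) with a = 2i, b = 5.
a* b = -10i, so ⟨σ_y⟩ = -20/29.
⟨S_y⟩ = (ħ/2)·⟨σ_y⟩.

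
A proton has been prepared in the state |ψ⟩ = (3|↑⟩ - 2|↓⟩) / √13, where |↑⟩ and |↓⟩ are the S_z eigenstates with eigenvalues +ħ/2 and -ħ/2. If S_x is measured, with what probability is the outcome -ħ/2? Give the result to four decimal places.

0.9615

|-x⟩ = (|↑⟩ - |↓⟩)/√2, so ⟨-x|ψ⟩ = (5) / (√2·√13).
P = |5|² / 26 = 25/26.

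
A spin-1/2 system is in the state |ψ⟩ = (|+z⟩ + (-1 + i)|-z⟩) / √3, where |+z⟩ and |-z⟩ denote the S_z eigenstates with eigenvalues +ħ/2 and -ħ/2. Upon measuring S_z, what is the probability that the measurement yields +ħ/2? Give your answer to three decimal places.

The +ħ/2 outcome corresponds to |+z⟩. Its amplitude in |ψ⟩ is 1/√3.
P = |1|² / 3 = 1/3.

0.333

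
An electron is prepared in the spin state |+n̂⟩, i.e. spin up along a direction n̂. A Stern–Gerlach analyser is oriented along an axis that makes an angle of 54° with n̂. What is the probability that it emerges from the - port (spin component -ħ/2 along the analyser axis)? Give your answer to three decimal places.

For spin-½, the probability of finding spin-up along an axis at angle θ to the initial spin direction is cos²(θ/2); spin-down is sin²(θ/2).
θ = 54°, so P = sin²(27°) ≈ 0.206.

0.206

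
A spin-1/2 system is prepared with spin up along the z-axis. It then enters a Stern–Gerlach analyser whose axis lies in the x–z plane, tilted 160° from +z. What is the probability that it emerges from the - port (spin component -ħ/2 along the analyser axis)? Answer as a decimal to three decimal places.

For spin-½, the probability of finding spin-up along an axis at angle θ to the initial spin direction is cos²(θ/2); spin-down is sin²(θ/2).
θ = 160°, so P = sin²(80°) ≈ 0.970.

0.970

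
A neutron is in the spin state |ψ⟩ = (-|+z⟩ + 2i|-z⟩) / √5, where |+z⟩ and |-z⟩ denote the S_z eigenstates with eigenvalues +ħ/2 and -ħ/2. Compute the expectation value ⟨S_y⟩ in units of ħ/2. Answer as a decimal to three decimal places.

⟨σ_y⟩ = 2 Im(a* b)/(|a|²+|b|²) with a = -1, b = 2i.
a* b = -2i, so ⟨σ_y⟩ = -4/5.
⟨S_y⟩ = (ħ/2)·⟨σ_y⟩.

-0.800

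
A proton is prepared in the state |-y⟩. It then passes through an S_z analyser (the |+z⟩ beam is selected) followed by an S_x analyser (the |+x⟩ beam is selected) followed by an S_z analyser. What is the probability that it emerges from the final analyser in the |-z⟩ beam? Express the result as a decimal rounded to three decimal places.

0.125

First analyser (S_z): from |-y⟩, P(|+z⟩) = 1/2.
After stage 1 the state is |+z⟩; P(|+x⟩) = |⟨+x|+z⟩|² = 1/2.
After stage 2 the state is |+x⟩; P(|-z⟩) = |⟨-z|+x⟩|² = 1/2.
Joint probability = 1/2 × 1/2 × 1/2 = 0.125.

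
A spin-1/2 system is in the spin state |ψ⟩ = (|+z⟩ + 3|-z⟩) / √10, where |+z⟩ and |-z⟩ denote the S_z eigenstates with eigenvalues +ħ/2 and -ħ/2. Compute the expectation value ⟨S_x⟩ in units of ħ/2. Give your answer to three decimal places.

0.600

⟨σ_x⟩ = 2 Re(a* b)/(|a|²+|b|²) with a = 1, b = 3.
a* b = 3, so ⟨σ_x⟩ = 6/10.
⟨S_x⟩ = (ħ/2)·⟨σ_x⟩.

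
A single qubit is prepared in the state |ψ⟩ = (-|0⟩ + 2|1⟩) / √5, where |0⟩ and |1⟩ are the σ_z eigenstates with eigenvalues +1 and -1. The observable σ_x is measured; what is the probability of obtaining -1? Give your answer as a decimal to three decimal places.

|-x⟩ = (|0⟩ - |1⟩)/√2, so ⟨-x|ψ⟩ = (-3) / (√2·√5).
P = |-3|² / 10 = 9/10.

0.900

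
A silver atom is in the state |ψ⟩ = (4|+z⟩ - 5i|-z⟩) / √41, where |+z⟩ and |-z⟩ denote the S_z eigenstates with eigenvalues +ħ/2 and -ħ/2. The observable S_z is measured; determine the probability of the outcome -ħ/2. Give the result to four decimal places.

0.6098

The -ħ/2 outcome corresponds to |-z⟩. Its amplitude in |ψ⟩ is -5i/√41.
P = |-5i|² / 41 = 25/41.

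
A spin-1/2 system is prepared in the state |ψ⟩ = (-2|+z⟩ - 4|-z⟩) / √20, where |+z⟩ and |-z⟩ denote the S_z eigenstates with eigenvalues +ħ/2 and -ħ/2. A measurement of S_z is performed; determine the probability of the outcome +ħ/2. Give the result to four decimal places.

The +ħ/2 outcome corresponds to |+z⟩. Its amplitude in |ψ⟩ is -2/√20.
P = |-2|² / 20 = 4/20.

0.2000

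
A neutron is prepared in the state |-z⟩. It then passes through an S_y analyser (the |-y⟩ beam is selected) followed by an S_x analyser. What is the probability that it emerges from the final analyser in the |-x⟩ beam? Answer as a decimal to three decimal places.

First analyser (S_y): from |-z⟩, P(|-y⟩) = 1/2.
After stage 1 the state is |-y⟩; P(|-x⟩) = |⟨-x|-y⟩|² = 1/2.
Joint probability = 1/2 × 1/2 = 0.250.

0.250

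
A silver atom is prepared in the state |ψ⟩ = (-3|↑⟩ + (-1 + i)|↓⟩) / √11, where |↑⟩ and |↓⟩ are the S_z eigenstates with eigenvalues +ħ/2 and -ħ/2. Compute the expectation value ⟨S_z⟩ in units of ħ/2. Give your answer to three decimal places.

⟨σ_z⟩ = |a|² - |b|² divided by |a|²+|b|², with a, b the |↑⟩, |↓⟩ amplitudes.
= (9 - 2)/11 = 7/11.
⟨S_z⟩ = (ħ/2)·⟨σ_z⟩.

0.636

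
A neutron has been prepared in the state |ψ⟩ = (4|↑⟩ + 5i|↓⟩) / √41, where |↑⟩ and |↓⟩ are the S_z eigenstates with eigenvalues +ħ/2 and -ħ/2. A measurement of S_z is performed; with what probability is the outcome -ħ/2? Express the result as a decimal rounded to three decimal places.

0.610

The -ħ/2 outcome corresponds to |↓⟩. Its amplitude in |ψ⟩ is 5i/√41.
P = |5i|² / 41 = 25/41.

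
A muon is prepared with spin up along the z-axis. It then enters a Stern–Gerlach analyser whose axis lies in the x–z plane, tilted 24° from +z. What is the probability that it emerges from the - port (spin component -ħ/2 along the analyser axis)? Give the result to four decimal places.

0.0432

For spin-½, the probability of finding spin-up along an axis at angle θ to the initial spin direction is cos²(θ/2); spin-down is sin²(θ/2).
θ = 24°, so P = sin²(12°) ≈ 0.0432.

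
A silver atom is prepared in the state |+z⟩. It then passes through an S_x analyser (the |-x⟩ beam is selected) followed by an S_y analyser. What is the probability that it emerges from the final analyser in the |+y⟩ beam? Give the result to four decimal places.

0.2500

First analyser (S_x): from |+z⟩, P(|-x⟩) = 1/2.
After stage 1 the state is |-x⟩; P(|+y⟩) = |⟨+y|-x⟩|² = 1/2.
Joint probability = 1/2 × 1/2 = 0.2500.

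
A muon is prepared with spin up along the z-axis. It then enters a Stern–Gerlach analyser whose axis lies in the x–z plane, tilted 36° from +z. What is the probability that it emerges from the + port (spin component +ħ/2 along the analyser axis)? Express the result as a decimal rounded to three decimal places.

0.905

For spin-½, the probability of finding spin-up along an axis at angle θ to the initial spin direction is cos²(θ/2); spin-down is sin²(θ/2).
θ = 36°, so P = cos²(18°) ≈ 0.905.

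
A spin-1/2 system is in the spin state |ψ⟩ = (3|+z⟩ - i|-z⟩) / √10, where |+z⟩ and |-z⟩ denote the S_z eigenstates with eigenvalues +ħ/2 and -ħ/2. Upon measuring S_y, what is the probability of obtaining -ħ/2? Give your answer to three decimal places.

0.800

|-y⟩ = (|+z⟩ - i|-z⟩)/√2, so ⟨-y|ψ⟩ = (4) / (√2·√10).
P = |4|² / 20 = 16/20.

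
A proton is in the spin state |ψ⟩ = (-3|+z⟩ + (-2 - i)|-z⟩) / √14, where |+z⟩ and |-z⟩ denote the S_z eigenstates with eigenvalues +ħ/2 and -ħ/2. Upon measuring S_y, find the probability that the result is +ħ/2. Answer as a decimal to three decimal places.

0.714

|+y⟩ = (|+z⟩ + i|-z⟩)/√2, so ⟨+y|ψ⟩ = (-4 + 2i) / (√2·√14).
P = |-4 + 2i|² / 28 = 20/28.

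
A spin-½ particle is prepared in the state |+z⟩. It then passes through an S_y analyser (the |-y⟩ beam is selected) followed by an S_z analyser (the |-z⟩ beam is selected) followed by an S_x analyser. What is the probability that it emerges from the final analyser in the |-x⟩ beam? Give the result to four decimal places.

First analyser (S_y): from |+z⟩, P(|-y⟩) = 1/2.
After stage 1 the state is |-y⟩; P(|-z⟩) = |⟨-z|-y⟩|² = 1/2.
After stage 2 the state is |-z⟩; P(|-x⟩) = |⟨-x|-z⟩|² = 1/2.
Joint probability = 1/2 × 1/2 × 1/2 = 0.1250.

0.1250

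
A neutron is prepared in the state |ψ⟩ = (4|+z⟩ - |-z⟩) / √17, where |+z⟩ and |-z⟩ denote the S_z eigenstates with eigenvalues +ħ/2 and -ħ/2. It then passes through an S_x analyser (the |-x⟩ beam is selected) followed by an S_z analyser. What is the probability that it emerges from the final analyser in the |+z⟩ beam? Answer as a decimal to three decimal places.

0.368

First analyser (S_x): P(|-x⟩) = |⟨-x|ψ⟩|² = 25/34.
After stage 1 the state is |-x⟩; P(|+z⟩) = |⟨+z|-x⟩|² = 1/2.
Joint probability = 25/34 × 1/2 = 0.368.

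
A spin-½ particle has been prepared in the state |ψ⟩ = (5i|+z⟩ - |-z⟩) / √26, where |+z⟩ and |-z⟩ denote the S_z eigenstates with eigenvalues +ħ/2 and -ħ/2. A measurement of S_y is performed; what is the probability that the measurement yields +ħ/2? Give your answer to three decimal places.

|+y⟩ = (|+z⟩ + i|-z⟩)/√2, so ⟨+y|ψ⟩ = (6i) / (√2·√26).
P = |6i|² / 52 = 36/52.

0.692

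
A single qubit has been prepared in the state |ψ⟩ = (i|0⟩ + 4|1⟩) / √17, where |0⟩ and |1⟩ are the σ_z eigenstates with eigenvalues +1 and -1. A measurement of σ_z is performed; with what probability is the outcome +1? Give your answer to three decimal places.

The +1 outcome corresponds to |0⟩. Its amplitude in |ψ⟩ is i/√17.
P = |i|² / 17 = 1/17.

0.059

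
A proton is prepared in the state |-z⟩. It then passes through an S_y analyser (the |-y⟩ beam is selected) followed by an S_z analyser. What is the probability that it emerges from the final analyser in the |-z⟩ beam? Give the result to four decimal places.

0.2500

First analyser (S_y): from |-z⟩, P(|-y⟩) = 1/2.
After stage 1 the state is |-y⟩; P(|-z⟩) = |⟨-z|-y⟩|² = 1/2.
Joint probability = 1/2 × 1/2 = 0.2500.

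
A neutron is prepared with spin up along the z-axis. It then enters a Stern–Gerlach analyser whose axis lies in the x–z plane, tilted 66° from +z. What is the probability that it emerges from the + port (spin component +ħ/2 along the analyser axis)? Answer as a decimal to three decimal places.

0.703

For spin-½, the probability of finding spin-up along an axis at angle θ to the initial spin direction is cos²(θ/2); spin-down is sin²(θ/2).
θ = 66°, so P = cos²(33°) ≈ 0.703.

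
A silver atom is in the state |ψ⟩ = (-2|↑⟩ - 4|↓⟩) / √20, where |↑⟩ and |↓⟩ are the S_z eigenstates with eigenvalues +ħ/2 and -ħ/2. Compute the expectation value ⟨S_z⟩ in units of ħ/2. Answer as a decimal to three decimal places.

-0.600

⟨σ_z⟩ = |a|² - |b|² divided by |a|²+|b|², with a, b the |↑⟩, |↓⟩ amplitudes.
= (4 - 16)/20 = -12/20.
⟨S_z⟩ = (ħ/2)·⟨σ_z⟩.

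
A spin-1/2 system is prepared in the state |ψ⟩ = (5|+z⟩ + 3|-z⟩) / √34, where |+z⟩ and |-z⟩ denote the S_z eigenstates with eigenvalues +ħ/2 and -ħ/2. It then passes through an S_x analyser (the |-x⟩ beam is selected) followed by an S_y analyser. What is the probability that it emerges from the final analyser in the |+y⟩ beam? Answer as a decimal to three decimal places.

0.029

First analyser (S_x): P(|-x⟩) = |⟨-x|ψ⟩|² = 4/68.
After stage 1 the state is |-x⟩; P(|+y⟩) = |⟨+y|-x⟩|² = 1/2.
Joint probability = 4/68 × 1/2 = 0.029.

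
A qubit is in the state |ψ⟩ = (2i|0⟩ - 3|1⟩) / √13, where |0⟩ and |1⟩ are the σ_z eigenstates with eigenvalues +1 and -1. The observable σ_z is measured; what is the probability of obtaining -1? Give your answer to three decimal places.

0.692

The -1 outcome corresponds to |1⟩. Its amplitude in |ψ⟩ is -3/√13.
P = |-3|² / 13 = 9/13.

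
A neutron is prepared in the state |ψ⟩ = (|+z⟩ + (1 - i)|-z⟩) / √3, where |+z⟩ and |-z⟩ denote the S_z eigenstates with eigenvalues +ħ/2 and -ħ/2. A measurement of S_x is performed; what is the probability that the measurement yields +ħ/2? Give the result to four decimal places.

0.8333

|+x⟩ = (|+z⟩ + |-z⟩)/√2, so ⟨+x|ψ⟩ = (2 - i) / (√2·√3).
P = |2 - i|² / 6 = 5/6.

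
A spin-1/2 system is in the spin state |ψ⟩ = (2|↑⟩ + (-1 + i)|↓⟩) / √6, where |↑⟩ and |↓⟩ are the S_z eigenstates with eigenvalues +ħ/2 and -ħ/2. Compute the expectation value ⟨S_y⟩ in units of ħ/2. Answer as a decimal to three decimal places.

⟨σ_y⟩ = 2 Im(a* b)/(|a|²+|b|²) with a = 2, b = (-1 + i).
a* b = (-2 + 2i), so ⟨σ_y⟩ = 4/6.
⟨S_y⟩ = (ħ/2)·⟨σ_y⟩.

0.667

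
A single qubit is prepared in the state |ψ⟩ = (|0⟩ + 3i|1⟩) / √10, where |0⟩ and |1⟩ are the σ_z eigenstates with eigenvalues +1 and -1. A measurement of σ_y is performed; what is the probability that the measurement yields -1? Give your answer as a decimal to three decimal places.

|-y⟩ = (|0⟩ - i|1⟩)/√2, so ⟨-y|ψ⟩ = (-2) / (√2·√10).
P = |-2|² / 20 = 4/20.

0.200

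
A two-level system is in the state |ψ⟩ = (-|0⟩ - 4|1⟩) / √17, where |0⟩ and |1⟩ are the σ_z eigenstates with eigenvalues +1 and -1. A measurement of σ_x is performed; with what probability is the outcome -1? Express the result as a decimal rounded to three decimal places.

0.265

|-x⟩ = (|0⟩ - |1⟩)/√2, so ⟨-x|ψ⟩ = (3) / (√2·√17).
P = |3|² / 34 = 9/34.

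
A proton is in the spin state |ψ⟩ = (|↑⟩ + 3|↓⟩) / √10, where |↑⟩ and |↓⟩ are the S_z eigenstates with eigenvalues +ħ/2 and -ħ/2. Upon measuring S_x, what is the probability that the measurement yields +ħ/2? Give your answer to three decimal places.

0.800

|+x⟩ = (|↑⟩ + |↓⟩)/√2, so ⟨+x|ψ⟩ = (4) / (√2·√10).
P = |4|² / 20 = 16/20.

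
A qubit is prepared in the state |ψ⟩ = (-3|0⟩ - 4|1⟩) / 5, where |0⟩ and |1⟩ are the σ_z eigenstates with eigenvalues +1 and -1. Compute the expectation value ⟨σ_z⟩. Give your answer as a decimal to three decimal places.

-0.280

⟨σ_z⟩ = |a|² - |b|² divided by |a|²+|b|², with a, b the |0⟩, |1⟩ amplitudes.
= (9 - 16)/25 = -7/25.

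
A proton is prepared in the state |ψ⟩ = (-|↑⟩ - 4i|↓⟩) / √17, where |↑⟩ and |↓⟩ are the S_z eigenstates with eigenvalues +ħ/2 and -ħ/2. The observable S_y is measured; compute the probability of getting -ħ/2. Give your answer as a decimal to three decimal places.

0.265

|-y⟩ = (|↑⟩ - i|↓⟩)/√2, so ⟨-y|ψ⟩ = (3) / (√2·√17).
P = |3|² / 34 = 9/34.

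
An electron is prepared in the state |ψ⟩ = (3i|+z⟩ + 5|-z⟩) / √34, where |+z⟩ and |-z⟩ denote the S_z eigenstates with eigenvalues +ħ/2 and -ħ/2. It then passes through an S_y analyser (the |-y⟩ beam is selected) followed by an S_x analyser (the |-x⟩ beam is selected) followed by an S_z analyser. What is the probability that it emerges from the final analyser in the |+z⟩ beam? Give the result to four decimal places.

0.2353

First analyser (S_y): P(|-y⟩) = |⟨-y|ψ⟩|² = 64/68.
After stage 1 the state is |-y⟩; P(|-x⟩) = |⟨-x|-y⟩|² = 1/2.
After stage 2 the state is |-x⟩; P(|+z⟩) = |⟨+z|-x⟩|² = 1/2.
Joint probability = 64/68 × 1/2 × 1/2 = 0.2353.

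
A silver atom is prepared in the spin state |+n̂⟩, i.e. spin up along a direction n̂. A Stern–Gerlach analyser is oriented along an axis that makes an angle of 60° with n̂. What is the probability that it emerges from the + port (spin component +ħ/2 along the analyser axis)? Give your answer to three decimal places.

0.750

For spin-½, the probability of finding spin-up along an axis at angle θ to the initial spin direction is cos²(θ/2); spin-down is sin²(θ/2).
θ = 60°, so P = cos²(30°) ≈ 0.750.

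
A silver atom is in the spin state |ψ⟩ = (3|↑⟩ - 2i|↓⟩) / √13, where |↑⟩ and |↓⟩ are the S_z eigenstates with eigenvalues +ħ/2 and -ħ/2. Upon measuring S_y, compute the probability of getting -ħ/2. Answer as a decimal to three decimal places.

0.962

|-y⟩ = (|↑⟩ - i|↓⟩)/√2, so ⟨-y|ψ⟩ = (5) / (√2·√13).
P = |5|² / 26 = 25/26.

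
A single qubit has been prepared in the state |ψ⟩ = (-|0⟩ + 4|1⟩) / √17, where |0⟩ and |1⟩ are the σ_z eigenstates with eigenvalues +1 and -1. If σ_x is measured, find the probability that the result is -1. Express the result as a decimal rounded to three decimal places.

|-x⟩ = (|0⟩ - |1⟩)/√2, so ⟨-x|ψ⟩ = (-5) / (√2·√17).
P = |-5|² / 34 = 25/34.

0.735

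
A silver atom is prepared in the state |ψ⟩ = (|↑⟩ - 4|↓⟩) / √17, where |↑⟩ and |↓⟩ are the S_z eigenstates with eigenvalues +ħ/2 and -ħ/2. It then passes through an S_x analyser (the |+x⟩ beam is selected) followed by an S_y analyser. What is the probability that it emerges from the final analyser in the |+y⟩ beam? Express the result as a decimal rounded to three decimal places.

First analyser (S_x): P(|+x⟩) = |⟨+x|ψ⟩|² = 9/34.
After stage 1 the state is |+x⟩; P(|+y⟩) = |⟨+y|+x⟩|² = 1/2.
Joint probability = 9/34 × 1/2 = 0.132.

0.132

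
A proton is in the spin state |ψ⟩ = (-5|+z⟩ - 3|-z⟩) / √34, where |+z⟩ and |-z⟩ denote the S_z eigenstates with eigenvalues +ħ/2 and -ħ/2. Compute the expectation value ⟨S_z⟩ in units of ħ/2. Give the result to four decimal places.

⟨σ_z⟩ = |a|² - |b|² divided by |a|²+|b|², with a, b the |+z⟩, |-z⟩ amplitudes.
= (25 - 9)/34 = 16/34.
⟨S_z⟩ = (ħ/2)·⟨σ_z⟩.

0.4706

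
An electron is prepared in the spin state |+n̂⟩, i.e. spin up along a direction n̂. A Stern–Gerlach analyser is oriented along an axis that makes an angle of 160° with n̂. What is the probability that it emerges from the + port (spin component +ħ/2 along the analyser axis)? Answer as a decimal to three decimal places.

0.030

For spin-½, the probability of finding spin-up along an axis at angle θ to the initial spin direction is cos²(θ/2); spin-down is sin²(θ/2).
θ = 160°, so P = cos²(80°) ≈ 0.030.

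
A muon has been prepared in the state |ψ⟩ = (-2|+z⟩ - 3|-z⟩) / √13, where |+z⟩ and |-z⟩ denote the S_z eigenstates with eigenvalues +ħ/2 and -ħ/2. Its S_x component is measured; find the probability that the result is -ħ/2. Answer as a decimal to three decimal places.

|-x⟩ = (|+z⟩ - |-z⟩)/√2, so ⟨-x|ψ⟩ = (1) / (√2·√13).
P = |1|² / 26 = 1/26.

0.038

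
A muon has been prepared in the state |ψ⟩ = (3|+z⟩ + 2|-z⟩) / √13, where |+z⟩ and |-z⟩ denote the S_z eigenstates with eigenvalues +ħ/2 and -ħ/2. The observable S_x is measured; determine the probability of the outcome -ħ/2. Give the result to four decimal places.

|-x⟩ = (|+z⟩ - |-z⟩)/√2, so ⟨-x|ψ⟩ = (1) / (√2·√13).
P = |1|² / 26 = 1/26.

0.0385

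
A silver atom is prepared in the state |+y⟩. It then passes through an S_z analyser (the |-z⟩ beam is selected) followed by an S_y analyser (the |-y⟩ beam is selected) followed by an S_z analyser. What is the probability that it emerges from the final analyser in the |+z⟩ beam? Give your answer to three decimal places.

First analyser (S_z): from |+y⟩, P(|-z⟩) = 1/2.
After stage 1 the state is |-z⟩; P(|-y⟩) = |⟨-y|-z⟩|² = 1/2.
After stage 2 the state is |-y⟩; P(|+z⟩) = |⟨+z|-y⟩|² = 1/2.
Joint probability = 1/2 × 1/2 × 1/2 = 0.125.

0.125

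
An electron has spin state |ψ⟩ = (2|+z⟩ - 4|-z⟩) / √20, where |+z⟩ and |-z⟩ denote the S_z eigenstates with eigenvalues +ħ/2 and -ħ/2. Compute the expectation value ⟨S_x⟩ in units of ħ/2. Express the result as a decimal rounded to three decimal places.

-0.800

⟨σ_x⟩ = 2 Re(a* b)/(|a|²+|b|²) with a = 2, b = -4.
a* b = -8, so ⟨σ_x⟩ = -16/20.
⟨S_x⟩ = (ħ/2)·⟨σ_x⟩.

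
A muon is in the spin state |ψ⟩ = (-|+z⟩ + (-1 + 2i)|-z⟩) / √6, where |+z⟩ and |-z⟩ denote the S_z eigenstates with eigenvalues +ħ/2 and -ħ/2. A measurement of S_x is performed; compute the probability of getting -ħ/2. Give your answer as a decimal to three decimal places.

|-x⟩ = (|+z⟩ - |-z⟩)/√2, so ⟨-x|ψ⟩ = (-2i) / (√2·√6).
P = |-2i|² / 12 = 4/12.

0.333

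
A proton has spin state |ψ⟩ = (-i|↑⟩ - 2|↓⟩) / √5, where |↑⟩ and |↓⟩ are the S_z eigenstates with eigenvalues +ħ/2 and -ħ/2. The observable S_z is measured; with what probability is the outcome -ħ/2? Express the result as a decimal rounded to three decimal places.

0.800

The -ħ/2 outcome corresponds to |↓⟩. Its amplitude in |ψ⟩ is -2/√5.
P = |-2|² / 5 = 4/5.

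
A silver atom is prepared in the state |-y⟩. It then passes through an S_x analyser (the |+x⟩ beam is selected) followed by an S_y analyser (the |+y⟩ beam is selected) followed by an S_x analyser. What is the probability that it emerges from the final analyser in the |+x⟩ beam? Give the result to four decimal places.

0.1250

First analyser (S_x): from |-y⟩, P(|+x⟩) = 1/2.
After stage 1 the state is |+x⟩; P(|+y⟩) = |⟨+y|+x⟩|² = 1/2.
After stage 2 the state is |+y⟩; P(|+x⟩) = |⟨+x|+y⟩|² = 1/2.
Joint probability = 1/2 × 1/2 × 1/2 = 0.1250.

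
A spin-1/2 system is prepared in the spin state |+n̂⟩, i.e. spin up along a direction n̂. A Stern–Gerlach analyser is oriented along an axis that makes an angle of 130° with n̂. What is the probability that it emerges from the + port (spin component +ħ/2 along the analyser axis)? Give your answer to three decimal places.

0.179

For spin-½, the probability of finding spin-up along an axis at angle θ to the initial spin direction is cos²(θ/2); spin-down is sin²(θ/2).
θ = 130°, so P = cos²(65°) ≈ 0.179.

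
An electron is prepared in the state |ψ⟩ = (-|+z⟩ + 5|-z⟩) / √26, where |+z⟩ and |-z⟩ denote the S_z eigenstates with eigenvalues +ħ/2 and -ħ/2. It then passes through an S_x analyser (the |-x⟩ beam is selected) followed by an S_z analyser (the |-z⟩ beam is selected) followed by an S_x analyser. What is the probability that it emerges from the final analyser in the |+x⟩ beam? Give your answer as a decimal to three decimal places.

0.173

First analyser (S_x): P(|-x⟩) = |⟨-x|ψ⟩|² = 36/52.
After stage 1 the state is |-x⟩; P(|-z⟩) = |⟨-z|-x⟩|² = 1/2.
After stage 2 the state is |-z⟩; P(|+x⟩) = |⟨+x|-z⟩|² = 1/2.
Joint probability = 36/52 × 1/2 × 1/2 = 0.173.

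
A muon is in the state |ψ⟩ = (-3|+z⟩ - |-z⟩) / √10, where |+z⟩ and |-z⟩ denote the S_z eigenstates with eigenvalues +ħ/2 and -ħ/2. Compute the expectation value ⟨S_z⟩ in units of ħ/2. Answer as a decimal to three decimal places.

⟨σ_z⟩ = |a|² - |b|² divided by |a|²+|b|², with a, b the |+z⟩, |-z⟩ amplitudes.
= (9 - 1)/10 = 8/10.
⟨S_z⟩ = (ħ/2)·⟨σ_z⟩.

0.800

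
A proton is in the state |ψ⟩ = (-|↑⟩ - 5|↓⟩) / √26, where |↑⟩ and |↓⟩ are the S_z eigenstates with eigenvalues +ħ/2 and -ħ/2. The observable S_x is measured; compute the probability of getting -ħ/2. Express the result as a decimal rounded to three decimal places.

0.308

|-x⟩ = (|↑⟩ - |↓⟩)/√2, so ⟨-x|ψ⟩ = (4) / (√2·√26).
P = |4|² / 52 = 16/52.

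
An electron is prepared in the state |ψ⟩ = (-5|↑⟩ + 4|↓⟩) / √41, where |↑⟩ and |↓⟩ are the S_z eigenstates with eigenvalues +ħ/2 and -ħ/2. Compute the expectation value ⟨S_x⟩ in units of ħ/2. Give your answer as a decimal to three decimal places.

⟨σ_x⟩ = 2 Re(a* b)/(|a|²+|b|²) with a = -5, b = 4.
a* b = -20, so ⟨σ_x⟩ = -40/41.
⟨S_x⟩ = (ħ/2)·⟨σ_x⟩.

-0.976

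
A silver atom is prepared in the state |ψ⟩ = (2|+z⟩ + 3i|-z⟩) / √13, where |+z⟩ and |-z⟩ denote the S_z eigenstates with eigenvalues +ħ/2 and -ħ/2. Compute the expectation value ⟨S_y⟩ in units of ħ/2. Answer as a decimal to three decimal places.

0.923

⟨σ_y⟩ = 2 Im(a* b)/(|a|²+|b|²) with a = 2, b = 3i.
a* b = 6i, so ⟨σ_y⟩ = 12/13.
⟨S_y⟩ = (ħ/2)·⟨σ_y⟩.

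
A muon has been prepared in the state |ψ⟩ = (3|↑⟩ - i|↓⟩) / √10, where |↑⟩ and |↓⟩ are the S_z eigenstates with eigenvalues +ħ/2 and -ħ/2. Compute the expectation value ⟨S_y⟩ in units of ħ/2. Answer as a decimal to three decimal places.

-0.600

⟨σ_y⟩ = 2 Im(a* b)/(|a|²+|b|²) with a = 3, b = -i.
a* b = -3i, so ⟨σ_y⟩ = -6/10.
⟨S_y⟩ = (ħ/2)·⟨σ_y⟩.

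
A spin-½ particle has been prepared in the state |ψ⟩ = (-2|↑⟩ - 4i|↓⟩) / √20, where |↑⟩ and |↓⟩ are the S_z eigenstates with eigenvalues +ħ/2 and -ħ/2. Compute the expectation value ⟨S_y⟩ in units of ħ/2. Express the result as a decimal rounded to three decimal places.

⟨σ_y⟩ = 2 Im(a* b)/(|a|²+|b|²) with a = -2, b = -4i.
a* b = 8i, so ⟨σ_y⟩ = 16/20.
⟨S_y⟩ = (ħ/2)·⟨σ_y⟩.

0.800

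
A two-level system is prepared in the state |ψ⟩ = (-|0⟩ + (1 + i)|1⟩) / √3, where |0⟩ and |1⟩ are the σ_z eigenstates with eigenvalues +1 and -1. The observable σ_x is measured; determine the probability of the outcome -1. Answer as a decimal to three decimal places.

0.833

|-x⟩ = (|0⟩ - |1⟩)/√2, so ⟨-x|ψ⟩ = (-2 - i) / (√2·√3).
P = |-2 - i|² / 6 = 5/6.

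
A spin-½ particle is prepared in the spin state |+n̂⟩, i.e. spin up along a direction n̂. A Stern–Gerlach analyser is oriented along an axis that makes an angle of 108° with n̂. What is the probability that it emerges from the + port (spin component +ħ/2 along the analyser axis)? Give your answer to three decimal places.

For spin-½, the probability of finding spin-up along an axis at angle θ to the initial spin direction is cos²(θ/2); spin-down is sin²(θ/2).
θ = 108°, so P = cos²(54°) ≈ 0.345.

0.345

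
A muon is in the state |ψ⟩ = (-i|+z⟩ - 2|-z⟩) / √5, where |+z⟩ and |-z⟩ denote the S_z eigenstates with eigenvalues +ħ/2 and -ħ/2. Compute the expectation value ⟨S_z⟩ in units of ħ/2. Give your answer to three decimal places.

⟨σ_z⟩ = |a|² - |b|² divided by |a|²+|b|², with a, b the |+z⟩, |-z⟩ amplitudes.
= (1 - 4)/5 = -3/5.
⟨S_z⟩ = (ħ/2)·⟨σ_z⟩.

-0.600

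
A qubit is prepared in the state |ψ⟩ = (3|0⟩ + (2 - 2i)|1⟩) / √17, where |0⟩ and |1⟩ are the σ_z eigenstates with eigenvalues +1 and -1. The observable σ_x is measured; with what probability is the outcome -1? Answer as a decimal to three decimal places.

0.147

|-x⟩ = (|0⟩ - |1⟩)/√2, so ⟨-x|ψ⟩ = (1 + 2i) / (√2·√17).
P = |1 + 2i|² / 34 = 5/34.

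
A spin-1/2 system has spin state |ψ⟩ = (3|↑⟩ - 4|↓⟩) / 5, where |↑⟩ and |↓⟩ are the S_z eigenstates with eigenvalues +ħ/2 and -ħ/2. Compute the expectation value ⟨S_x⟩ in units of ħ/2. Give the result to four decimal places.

⟨σ_x⟩ = 2 Re(a* b)/(|a|²+|b|²) with a = 3, b = -4.
a* b = -12, so ⟨σ_x⟩ = -24/25.
⟨S_x⟩ = (ħ/2)·⟨σ_x⟩.

-0.9600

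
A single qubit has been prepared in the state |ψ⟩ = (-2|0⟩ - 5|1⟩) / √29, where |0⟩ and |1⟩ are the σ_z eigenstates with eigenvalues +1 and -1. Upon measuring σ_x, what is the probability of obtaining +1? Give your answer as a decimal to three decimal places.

0.845

|+x⟩ = (|0⟩ + |1⟩)/√2, so ⟨+x|ψ⟩ = (-7) / (√2·√29).
P = |-7|² / 58 = 49/58.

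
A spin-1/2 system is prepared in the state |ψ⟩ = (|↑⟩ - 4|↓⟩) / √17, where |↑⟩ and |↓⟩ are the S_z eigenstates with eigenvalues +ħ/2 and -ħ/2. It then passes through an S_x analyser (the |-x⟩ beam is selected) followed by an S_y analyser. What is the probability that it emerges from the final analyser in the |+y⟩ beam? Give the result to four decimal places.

First analyser (S_x): P(|-x⟩) = |⟨-x|ψ⟩|² = 25/34.
After stage 1 the state is |-x⟩; P(|+y⟩) = |⟨+y|-x⟩|² = 1/2.
Joint probability = 25/34 × 1/2 = 0.3676.

0.3676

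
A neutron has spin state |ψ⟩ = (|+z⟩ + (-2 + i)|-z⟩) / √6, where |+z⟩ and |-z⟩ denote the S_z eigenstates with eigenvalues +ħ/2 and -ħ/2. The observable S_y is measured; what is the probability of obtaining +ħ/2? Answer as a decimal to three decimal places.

|+y⟩ = (|+z⟩ + i|-z⟩)/√2, so ⟨+y|ψ⟩ = (2 + 2i) / (√2·√6).
P = |2 + 2i|² / 12 = 8/12.

0.667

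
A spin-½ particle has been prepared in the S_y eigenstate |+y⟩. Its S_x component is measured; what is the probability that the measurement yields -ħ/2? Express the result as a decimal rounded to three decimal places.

In the S_z basis, |+y⟩ = (|↑⟩ + i|↓⟩)/√2 and |-x⟩ = (|↑⟩ - |↓⟩)/√2.
|⟨-x|+y⟩|² = 1/2.

0.500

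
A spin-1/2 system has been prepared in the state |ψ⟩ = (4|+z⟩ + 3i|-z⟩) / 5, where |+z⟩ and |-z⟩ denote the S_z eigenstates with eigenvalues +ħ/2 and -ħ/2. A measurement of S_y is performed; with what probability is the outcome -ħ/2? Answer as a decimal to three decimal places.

|-y⟩ = (|+z⟩ - i|-z⟩)/√2, so ⟨-y|ψ⟩ = (1) / (√2·5).
P = |1|² / 50 = 1/50.

0.020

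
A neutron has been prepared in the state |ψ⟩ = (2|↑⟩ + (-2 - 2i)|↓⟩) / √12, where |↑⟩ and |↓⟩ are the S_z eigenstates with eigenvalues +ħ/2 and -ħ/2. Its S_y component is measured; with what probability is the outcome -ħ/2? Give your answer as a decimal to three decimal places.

0.833

|-y⟩ = (|↑⟩ - i|↓⟩)/√2, so ⟨-y|ψ⟩ = (4 - 2i) / (√2·√12).
P = |4 - 2i|² / 24 = 20/24.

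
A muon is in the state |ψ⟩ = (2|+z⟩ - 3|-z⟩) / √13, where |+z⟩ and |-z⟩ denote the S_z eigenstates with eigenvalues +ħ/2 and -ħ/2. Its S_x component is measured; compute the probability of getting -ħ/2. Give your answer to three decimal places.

0.962

|-x⟩ = (|+z⟩ - |-z⟩)/√2, so ⟨-x|ψ⟩ = (5) / (√2·√13).
P = |5|² / 26 = 25/26.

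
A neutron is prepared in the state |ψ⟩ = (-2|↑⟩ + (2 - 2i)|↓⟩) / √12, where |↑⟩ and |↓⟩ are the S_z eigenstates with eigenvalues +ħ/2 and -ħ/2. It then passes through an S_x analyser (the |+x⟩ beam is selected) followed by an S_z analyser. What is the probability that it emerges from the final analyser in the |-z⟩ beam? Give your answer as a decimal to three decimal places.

First analyser (S_x): P(|+x⟩) = |⟨+x|ψ⟩|² = 4/24.
After stage 1 the state is |+x⟩; P(|-z⟩) = |⟨-z|+x⟩|² = 1/2.
Joint probability = 4/24 × 1/2 = 0.083.

0.083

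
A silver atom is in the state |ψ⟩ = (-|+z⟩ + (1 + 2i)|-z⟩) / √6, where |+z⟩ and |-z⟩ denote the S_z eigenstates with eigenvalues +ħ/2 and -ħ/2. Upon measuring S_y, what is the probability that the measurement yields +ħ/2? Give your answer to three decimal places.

|+y⟩ = (|+z⟩ + i|-z⟩)/√2, so ⟨+y|ψ⟩ = (1 - i) / (√2·√6).
P = |1 - i|² / 12 = 2/12.

0.167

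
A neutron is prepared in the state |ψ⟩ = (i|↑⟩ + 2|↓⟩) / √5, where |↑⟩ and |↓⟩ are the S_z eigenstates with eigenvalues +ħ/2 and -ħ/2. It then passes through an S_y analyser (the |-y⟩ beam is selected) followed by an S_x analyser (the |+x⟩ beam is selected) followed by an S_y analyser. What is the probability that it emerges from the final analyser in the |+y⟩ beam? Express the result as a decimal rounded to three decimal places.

0.225

First analyser (S_y): P(|-y⟩) = |⟨-y|ψ⟩|² = 9/10.
After stage 1 the state is |-y⟩; P(|+x⟩) = |⟨+x|-y⟩|² = 1/2.
After stage 2 the state is |+x⟩; P(|+y⟩) = |⟨+y|+x⟩|² = 1/2.
Joint probability = 9/10 × 1/2 × 1/2 = 0.225.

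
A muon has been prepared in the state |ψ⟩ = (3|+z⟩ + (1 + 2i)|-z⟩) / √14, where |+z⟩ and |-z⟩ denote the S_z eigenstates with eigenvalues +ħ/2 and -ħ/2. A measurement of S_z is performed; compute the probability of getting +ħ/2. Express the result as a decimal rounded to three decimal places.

The +ħ/2 outcome corresponds to |+z⟩. Its amplitude in |ψ⟩ is 3/√14.
P = |3|² / 14 = 9/14.

0.643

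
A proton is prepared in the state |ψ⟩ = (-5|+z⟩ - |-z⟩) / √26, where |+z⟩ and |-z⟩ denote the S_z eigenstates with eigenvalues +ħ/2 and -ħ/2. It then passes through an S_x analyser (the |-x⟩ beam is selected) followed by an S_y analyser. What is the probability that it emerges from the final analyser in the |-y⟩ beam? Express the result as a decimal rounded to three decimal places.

First analyser (S_x): P(|-x⟩) = |⟨-x|ψ⟩|² = 16/52.
After stage 1 the state is |-x⟩; P(|-y⟩) = |⟨-y|-x⟩|² = 1/2.
Joint probability = 16/52 × 1/2 = 0.154.

0.154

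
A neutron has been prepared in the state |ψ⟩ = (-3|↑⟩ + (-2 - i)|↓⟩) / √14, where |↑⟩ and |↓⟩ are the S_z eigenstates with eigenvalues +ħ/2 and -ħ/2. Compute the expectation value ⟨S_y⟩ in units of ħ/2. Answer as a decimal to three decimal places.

0.429

⟨σ_y⟩ = 2 Im(a* b)/(|a|²+|b|²) with a = -3, b = (-2 - i).
a* b = (6 + 3i), so ⟨σ_y⟩ = 6/14.
⟨S_y⟩ = (ħ/2)·⟨σ_y⟩.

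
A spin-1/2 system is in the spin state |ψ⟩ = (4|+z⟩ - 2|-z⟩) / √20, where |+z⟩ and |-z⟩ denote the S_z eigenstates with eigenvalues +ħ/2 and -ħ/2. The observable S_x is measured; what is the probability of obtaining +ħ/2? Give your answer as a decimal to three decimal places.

0.100

|+x⟩ = (|+z⟩ + |-z⟩)/√2, so ⟨+x|ψ⟩ = (2) / (√2·√20).
P = |2|² / 40 = 4/40.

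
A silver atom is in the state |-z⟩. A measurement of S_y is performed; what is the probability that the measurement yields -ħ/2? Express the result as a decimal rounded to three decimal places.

In the S_z basis, |-z⟩ = |↓⟩ and |-y⟩ = (|↑⟩ - i|↓⟩)/√2.
|⟨-y|-z⟩|² = 1/2.

0.500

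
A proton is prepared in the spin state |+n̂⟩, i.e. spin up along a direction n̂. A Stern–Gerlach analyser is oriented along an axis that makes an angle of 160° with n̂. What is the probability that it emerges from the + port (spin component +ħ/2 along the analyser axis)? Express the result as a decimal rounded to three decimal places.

0.030

For spin-½, the probability of finding spin-up along an axis at angle θ to the initial spin direction is cos²(θ/2); spin-down is sin²(θ/2).
θ = 160°, so P = cos²(80°) ≈ 0.030.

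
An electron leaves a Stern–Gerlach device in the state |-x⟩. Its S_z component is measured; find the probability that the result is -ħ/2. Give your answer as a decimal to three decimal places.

In the S_z basis, |-x⟩ = (|+z⟩ - |-z⟩)/√2 and |-z⟩ = |-z⟩.
|⟨-z|-x⟩|² = 1/2.

0.500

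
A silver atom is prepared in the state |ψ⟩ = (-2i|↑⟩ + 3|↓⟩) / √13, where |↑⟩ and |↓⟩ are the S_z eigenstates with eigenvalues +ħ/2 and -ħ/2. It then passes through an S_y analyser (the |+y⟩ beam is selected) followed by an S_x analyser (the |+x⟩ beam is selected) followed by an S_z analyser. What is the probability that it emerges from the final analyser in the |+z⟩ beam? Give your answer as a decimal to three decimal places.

0.240

First analyser (S_y): P(|+y⟩) = |⟨+y|ψ⟩|² = 25/26.
After stage 1 the state is |+y⟩; P(|+x⟩) = |⟨+x|+y⟩|² = 1/2.
After stage 2 the state is |+x⟩; P(|+z⟩) = |⟨+z|+x⟩|² = 1/2.
Joint probability = 25/26 × 1/2 × 1/2 = 0.240.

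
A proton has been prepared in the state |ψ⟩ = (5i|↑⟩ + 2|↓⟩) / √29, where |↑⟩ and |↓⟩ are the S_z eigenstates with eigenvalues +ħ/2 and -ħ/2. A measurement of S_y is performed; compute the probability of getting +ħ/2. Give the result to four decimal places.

|+y⟩ = (|↑⟩ + i|↓⟩)/√2, so ⟨+y|ψ⟩ = (3i) / (√2·√29).
P = |3i|² / 58 = 9/58.

0.1552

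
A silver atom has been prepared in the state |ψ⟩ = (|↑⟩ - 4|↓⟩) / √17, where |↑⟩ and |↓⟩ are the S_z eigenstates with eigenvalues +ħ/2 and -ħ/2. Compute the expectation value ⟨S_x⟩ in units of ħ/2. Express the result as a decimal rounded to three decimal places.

⟨σ_x⟩ = 2 Re(a* b)/(|a|²+|b|²) with a = 1, b = -4.
a* b = -4, so ⟨σ_x⟩ = -8/17.
⟨S_x⟩ = (ħ/2)·⟨σ_x⟩.

-0.471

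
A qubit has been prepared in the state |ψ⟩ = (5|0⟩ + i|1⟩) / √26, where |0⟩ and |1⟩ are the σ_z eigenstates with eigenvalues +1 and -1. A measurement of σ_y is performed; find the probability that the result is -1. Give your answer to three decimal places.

0.308

|-y⟩ = (|0⟩ - i|1⟩)/√2, so ⟨-y|ψ⟩ = (4) / (√2·√26).
P = |4|² / 52 = 16/52.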